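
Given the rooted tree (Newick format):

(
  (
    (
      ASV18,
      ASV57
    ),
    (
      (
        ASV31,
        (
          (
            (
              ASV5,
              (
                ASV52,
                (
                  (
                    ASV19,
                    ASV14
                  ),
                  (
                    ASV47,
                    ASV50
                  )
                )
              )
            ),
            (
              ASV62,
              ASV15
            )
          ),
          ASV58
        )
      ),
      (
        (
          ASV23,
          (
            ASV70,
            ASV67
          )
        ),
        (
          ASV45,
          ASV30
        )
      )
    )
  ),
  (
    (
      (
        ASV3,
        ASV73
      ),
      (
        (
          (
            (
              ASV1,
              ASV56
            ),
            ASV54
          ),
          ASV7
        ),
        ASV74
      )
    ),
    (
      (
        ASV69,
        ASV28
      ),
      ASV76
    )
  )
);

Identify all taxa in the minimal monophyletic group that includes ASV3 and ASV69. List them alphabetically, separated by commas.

ASV1, ASV28, ASV3, ASV54, ASV56, ASV69, ASV7, ASV73, ASV74, ASV76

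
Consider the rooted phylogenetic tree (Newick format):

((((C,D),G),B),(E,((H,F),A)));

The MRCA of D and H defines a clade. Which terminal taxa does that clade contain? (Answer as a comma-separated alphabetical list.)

A, B, C, D, E, F, G, H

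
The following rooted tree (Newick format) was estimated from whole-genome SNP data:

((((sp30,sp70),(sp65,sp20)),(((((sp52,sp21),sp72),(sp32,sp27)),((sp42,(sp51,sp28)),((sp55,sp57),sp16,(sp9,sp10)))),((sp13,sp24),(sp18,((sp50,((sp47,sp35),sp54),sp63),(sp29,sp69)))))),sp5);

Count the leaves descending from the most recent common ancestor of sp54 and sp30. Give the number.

27

The MRCA of sp54 and sp30 is the node subtending (((sp30,sp70),(sp65,sp20)),(((((sp52,sp21),sp72),(sp32,sp27)),((sp42,(sp51,sp28)),((sp55,sp57),sp16,(sp9,sp10)))),((sp13,sp24),(sp18,((sp50,((sp47,sp35),sp54),sp63),(sp29,sp69)))))).
That clade contains 27 terminal taxa: sp10, sp13, sp16, sp18, sp20, sp21, sp24, sp27, sp28, sp29, sp30, sp32, sp35, sp42, sp47, sp50, sp51, sp52, sp54, sp55, sp57, sp63, sp65, sp69, sp70, sp72, sp9.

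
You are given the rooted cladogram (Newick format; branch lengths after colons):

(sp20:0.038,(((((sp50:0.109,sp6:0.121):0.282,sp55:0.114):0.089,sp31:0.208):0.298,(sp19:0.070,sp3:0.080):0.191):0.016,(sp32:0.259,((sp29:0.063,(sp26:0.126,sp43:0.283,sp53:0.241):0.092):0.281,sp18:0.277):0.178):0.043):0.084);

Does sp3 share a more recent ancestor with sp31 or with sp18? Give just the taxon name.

The MRCA of sp3 and sp31 subtends ((((sp50,sp6),sp55),sp31),(sp19,sp3)) (6 taxa).
The MRCA of sp3 and sp18 subtends (((((sp50,sp6),sp55),sp31),(sp19,sp3)),(sp32,((sp29,(sp26,sp43,sp53)),sp18))) (12 taxa).
The first is nested inside the second, so sp3 shares a more recent common ancestor with sp31.

sp31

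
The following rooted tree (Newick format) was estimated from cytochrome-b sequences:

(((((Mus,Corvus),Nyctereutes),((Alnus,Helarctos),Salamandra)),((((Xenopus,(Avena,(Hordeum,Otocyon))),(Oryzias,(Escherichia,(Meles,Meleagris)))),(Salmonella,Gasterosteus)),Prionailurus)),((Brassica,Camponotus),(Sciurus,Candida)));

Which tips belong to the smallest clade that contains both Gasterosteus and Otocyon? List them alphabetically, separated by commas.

Tracing Gasterosteus: it sits inside (Salmonella,Gasterosteus).
Tracing Otocyon: it sits inside (Hordeum,Otocyon).
The smallest clade enclosing both is (((Xenopus,(Avena,(Hordeum,Otocyon))),(Oryzias,(Escherichia,(Meles,Meleagris)))),(Salmonella,Gasterosteus)); the answer is its 10 terminal taxa in alphabetical order.

Avena, Escherichia, Gasterosteus, Hordeum, Meleagris, Meles, Oryzias, Otocyon, Salmonella, Xenopus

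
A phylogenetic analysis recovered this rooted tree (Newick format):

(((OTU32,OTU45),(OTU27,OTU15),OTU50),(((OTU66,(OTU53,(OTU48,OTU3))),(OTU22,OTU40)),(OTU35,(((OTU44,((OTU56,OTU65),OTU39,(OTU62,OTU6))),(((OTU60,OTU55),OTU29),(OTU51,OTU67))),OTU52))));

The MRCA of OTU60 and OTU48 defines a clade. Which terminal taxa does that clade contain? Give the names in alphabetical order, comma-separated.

OTU22, OTU29, OTU3, OTU35, OTU39, OTU40, OTU44, OTU48, OTU51, OTU52, OTU53, OTU55, OTU56, OTU6, OTU60, OTU62, OTU65, OTU66, OTU67

Tracing OTU60: it sits inside (OTU60,OTU55).
Tracing OTU48: it sits inside (OTU48,OTU3).
The smallest clade enclosing both is (((OTU66,(OTU53,(OTU48,OTU3))),(OTU22,OTU40)),(OTU35,(((OTU44,((OTU56,OTU65),OTU39,(OTU62,OTU6))),(((OTU60,OTU55),OTU29),(OTU51,OTU67))),OTU52))); the answer is its 19 terminal taxa in alphabetical order.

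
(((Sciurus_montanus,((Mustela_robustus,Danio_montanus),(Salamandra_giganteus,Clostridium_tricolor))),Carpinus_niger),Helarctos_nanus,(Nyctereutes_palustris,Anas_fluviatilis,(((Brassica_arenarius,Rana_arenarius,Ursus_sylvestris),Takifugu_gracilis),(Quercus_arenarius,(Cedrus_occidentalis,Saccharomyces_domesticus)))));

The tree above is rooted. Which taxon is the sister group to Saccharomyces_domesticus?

Saccharomyces_domesticus attaches to the tree at the node subtending (Cedrus_occidentalis,Saccharomyces_domesticus).
The other lineage descending from that same node — the sister group — is the single tip Cedrus_occidentalis.

Cedrus_occidentalis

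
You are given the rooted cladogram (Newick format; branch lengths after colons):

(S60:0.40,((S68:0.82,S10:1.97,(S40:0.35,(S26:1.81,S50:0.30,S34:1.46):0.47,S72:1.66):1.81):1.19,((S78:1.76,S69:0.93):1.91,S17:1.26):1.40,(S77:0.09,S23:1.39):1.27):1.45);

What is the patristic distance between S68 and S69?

6.25

The path runs S68 → … → MRCA → … → S69; the MRCA is the node subtending ((S68,S10,(S40,(S26,S50,S34),S72)),((S78,S69),S17),(S77,S23)).
Branch lengths along that path: 0.82 + 1.19 + 1.40 + 1.91 + 0.93 = 6.25.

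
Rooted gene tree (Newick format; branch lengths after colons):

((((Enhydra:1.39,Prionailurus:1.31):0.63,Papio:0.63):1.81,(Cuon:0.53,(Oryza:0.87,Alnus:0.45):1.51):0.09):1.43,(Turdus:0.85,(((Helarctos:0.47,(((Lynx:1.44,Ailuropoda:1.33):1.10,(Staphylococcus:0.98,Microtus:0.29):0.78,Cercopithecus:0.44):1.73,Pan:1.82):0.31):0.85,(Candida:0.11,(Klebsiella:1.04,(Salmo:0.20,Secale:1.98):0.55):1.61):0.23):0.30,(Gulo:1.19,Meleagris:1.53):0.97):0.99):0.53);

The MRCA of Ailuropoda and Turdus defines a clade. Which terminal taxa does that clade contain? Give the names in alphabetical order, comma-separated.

Ailuropoda, Candida, Cercopithecus, Gulo, Helarctos, Klebsiella, Lynx, Meleagris, Microtus, Pan, Salmo, Secale, Staphylococcus, Turdus

Tracing Ailuropoda: it sits inside (Lynx,Ailuropoda).
Tracing Turdus: it sits inside (Turdus,(((Helarctos,(((Lynx,Ailuropoda),(Staphylococcus,Microtus),Cercopithecus),Pan)),(Candida,(Klebsiella,(Salmo,Secale)))),(Gulo,Meleagris))).
The smallest clade enclosing both is (Turdus,(((Helarctos,(((Lynx,Ailuropoda),(Staphylococcus,Microtus),Cercopithecus),Pan)),(Candida,(Klebsiella,(Salmo,Secale)))),(Gulo,Meleagris))); the answer is its 14 terminal taxa in alphabetical order.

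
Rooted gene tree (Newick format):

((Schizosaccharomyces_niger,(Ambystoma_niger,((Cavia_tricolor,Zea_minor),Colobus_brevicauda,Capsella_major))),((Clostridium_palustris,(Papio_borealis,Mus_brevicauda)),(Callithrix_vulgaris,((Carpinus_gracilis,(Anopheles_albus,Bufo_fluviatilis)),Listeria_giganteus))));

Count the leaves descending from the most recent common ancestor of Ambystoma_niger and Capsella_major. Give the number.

5

The MRCA of Ambystoma_niger and Capsella_major is the node subtending (Ambystoma_niger,((Cavia_tricolor,Zea_minor),Colobus_brevicauda,Capsella_major)).
That clade contains 5 terminal taxa: Ambystoma_niger, Capsella_major, Cavia_tricolor, Colobus_brevicauda, Zea_minor.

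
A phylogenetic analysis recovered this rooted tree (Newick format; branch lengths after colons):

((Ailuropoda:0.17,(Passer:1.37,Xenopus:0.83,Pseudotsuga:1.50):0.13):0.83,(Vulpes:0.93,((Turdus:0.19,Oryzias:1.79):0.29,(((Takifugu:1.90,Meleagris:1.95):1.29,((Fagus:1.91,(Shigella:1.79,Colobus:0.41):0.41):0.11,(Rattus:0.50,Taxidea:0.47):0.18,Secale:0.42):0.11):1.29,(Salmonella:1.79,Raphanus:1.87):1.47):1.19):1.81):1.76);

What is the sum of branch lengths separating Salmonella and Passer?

10.35

The path runs Salmonella → … → MRCA → … → Passer; the MRCA is the root of the tree.
Branch lengths along that path: 1.79 + 1.47 + 1.19 + 1.81 + 1.76 + 0.83 + 0.13 + 1.37 = 10.35.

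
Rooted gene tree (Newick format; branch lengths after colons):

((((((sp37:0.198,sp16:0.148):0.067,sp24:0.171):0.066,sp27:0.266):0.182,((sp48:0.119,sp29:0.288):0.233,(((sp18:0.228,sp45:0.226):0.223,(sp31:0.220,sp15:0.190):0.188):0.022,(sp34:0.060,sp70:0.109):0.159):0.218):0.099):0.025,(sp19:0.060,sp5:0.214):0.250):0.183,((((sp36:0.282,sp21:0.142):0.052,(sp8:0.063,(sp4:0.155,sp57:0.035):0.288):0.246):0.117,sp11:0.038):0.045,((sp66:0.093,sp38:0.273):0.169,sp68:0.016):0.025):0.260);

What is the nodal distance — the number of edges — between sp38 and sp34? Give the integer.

10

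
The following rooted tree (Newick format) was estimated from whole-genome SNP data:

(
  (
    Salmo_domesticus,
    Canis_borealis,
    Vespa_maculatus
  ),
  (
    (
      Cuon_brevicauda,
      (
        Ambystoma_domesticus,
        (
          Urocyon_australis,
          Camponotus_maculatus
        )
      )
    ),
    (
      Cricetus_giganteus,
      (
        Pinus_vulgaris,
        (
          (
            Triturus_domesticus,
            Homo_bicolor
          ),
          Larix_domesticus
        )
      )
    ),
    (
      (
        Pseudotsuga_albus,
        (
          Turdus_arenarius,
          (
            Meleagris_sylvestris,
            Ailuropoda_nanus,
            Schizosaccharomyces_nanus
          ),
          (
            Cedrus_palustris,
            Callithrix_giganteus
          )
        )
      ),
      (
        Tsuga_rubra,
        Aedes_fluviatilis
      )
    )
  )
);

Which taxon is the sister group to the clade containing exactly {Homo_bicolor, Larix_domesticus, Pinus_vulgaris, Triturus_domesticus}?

The clade containing exactly {Homo_bicolor, Larix_domesticus, Pinus_vulgaris, Triturus_domesticus} attaches to the tree at the node subtending (Cricetus_giganteus,(Pinus_vulgaris,((Triturus_domesticus,Homo_bicolor),Larix_domesticus))).
The other lineage descending from that same node — the sister group — is the single tip Cricetus_giganteus.

Cricetus_giganteus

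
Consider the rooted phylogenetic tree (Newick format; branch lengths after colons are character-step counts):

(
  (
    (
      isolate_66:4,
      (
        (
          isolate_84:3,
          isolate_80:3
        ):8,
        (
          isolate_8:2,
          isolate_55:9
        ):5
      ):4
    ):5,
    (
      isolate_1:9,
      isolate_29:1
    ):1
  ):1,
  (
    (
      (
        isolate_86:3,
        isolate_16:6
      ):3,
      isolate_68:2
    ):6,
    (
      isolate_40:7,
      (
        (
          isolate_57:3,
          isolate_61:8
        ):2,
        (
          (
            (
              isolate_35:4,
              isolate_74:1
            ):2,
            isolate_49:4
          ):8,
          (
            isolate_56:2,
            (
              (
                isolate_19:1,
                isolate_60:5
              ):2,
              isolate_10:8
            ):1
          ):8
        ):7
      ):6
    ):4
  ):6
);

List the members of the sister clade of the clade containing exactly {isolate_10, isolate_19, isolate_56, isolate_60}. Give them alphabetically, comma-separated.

The clade containing exactly {isolate_10, isolate_19, isolate_56, isolate_60} attaches to the tree at the node subtending (((isolate_35,isolate_74),isolate_49),(isolate_56,((isolate_19,isolate_60),isolate_10))).
The other lineage descending from that same node — the sister group — is ((isolate_35,isolate_74),isolate_49); its 3 tips in alphabetical order are the answer.

isolate_35, isolate_49, isolate_74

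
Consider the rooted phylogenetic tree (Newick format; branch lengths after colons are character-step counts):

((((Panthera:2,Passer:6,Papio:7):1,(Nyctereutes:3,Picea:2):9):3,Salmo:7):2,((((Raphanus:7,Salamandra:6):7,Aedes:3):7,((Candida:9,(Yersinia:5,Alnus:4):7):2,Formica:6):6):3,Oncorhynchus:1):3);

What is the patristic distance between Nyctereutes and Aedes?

33

The path runs Nyctereutes → … → MRCA → … → Aedes; the MRCA is the root of the tree.
Branch lengths along that path: 3 + 9 + 3 + 2 + 3 + 3 + 7 + 3 = 33.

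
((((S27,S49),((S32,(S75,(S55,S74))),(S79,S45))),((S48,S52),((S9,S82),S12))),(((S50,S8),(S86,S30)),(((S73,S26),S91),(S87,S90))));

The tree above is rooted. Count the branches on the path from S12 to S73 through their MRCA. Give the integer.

The MRCA of S12 and S73 is the root of the tree.
From S12 up to that node: 4 branches. From S73 up to the same node: 5 branches. Total: 4 + 5 = 9.

9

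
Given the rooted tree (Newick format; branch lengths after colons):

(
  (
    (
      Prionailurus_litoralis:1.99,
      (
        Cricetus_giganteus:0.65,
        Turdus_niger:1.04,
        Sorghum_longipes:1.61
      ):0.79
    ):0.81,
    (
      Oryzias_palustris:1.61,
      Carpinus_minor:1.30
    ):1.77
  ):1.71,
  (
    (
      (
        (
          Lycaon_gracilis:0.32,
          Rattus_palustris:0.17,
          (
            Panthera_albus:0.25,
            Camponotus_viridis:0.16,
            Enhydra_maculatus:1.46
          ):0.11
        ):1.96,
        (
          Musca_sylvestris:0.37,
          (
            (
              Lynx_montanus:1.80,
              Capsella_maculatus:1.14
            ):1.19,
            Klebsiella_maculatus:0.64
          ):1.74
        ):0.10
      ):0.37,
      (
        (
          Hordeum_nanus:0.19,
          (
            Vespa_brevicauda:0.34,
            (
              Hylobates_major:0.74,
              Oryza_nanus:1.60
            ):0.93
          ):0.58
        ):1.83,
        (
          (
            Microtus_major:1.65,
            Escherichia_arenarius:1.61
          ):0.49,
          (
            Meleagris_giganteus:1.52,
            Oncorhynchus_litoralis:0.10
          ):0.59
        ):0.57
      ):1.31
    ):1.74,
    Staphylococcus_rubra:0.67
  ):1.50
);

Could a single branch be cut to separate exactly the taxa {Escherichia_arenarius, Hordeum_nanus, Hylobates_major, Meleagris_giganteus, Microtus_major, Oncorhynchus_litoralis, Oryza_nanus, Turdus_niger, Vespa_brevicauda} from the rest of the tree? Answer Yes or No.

The MRCA of the listed taxa is the root, so the smallest clade containing them is the whole tree.
That clade also contains Camponotus_viridis, Capsella_maculatus, Carpinus_minor, Cricetus_giganteus, Enhydra_maculatus, Klebsiella_maculatus, Lycaon_gracilis, Lynx_montanus, Musca_sylvestris, Oryzias_palustris, Panthera_albus, Prionailurus_litoralis, Rattus_palustris, Sorghum_longipes, Staphylococcus_rubra, which are not in the proposed group, so the group is not monophyletic.

No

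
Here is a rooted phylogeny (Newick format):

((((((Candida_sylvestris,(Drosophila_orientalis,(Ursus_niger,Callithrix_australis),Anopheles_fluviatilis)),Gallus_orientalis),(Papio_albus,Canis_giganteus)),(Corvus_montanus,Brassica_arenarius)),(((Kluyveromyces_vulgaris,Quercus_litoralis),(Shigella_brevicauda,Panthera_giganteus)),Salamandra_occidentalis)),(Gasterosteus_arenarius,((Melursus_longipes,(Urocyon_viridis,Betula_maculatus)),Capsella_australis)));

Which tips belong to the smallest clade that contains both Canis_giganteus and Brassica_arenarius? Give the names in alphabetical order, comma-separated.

Tracing Canis_giganteus: it sits inside (Papio_albus,Canis_giganteus).
Tracing Brassica_arenarius: it sits inside (Corvus_montanus,Brassica_arenarius).
The smallest clade enclosing both is ((((Candida_sylvestris,(Drosophila_orientalis,(Ursus_niger,Callithrix_australis),Anopheles_fluviatilis)),Gallus_orientalis),(Papio_albus,Canis_giganteus)),(Corvus_montanus,Brassica_arenarius)); the answer is its 10 terminal taxa in alphabetical order.

Anopheles_fluviatilis, Brassica_arenarius, Callithrix_australis, Candida_sylvestris, Canis_giganteus, Corvus_montanus, Drosophila_orientalis, Gallus_orientalis, Papio_albus, Ursus_niger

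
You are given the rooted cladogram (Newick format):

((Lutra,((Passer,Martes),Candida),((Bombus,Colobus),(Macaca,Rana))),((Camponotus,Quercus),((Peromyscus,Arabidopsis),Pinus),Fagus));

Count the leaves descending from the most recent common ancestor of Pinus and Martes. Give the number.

14

The MRCA of Pinus and Martes is the root, so the clade is the entire tree.
That clade contains 14 terminal taxa: Arabidopsis, Bombus, Camponotus, Candida, Colobus, Fagus, Lutra, Macaca, Martes, Passer, Peromyscus, Pinus, Quercus, Rana.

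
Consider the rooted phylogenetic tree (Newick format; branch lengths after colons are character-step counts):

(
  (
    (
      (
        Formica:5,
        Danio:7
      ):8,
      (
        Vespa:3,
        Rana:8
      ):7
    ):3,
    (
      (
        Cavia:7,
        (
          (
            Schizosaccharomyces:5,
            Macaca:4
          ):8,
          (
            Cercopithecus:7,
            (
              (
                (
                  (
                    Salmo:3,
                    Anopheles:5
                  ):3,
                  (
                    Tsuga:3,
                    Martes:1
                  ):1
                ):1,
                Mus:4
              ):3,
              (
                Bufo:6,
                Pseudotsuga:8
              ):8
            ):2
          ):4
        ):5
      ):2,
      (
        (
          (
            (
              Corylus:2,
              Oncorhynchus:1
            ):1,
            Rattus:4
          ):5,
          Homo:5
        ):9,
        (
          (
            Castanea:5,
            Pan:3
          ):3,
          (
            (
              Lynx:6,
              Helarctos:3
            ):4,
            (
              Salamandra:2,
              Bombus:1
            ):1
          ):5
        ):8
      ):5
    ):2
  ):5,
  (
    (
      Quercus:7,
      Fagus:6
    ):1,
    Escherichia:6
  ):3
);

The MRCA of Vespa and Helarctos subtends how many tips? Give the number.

The MRCA of Vespa and Helarctos is the node subtending (((Formica,Danio),(Vespa,Rana)),((Cavia,((Schizosaccharomyces,Macaca),(Cercopithecus,((((Salmo,Anopheles),(Tsuga,Martes)),Mus),(Bufo,Pseudotsuga))))),((((Corylus,Oncorhynchus),Rattus),Homo),((Castanea,Pan),((Lynx,Helarctos),(Salamandra,Bombus)))))).
That clade contains 25 terminal taxa: Anopheles, Bombus, Bufo, Castanea, Cavia, Cercopithecus, Corylus, Danio, Formica, Helarctos, Homo, Lynx, Macaca, Martes, Mus, Oncorhynchus, Pan, Pseudotsuga, Rana, Rattus, Salamandra, Salmo, Schizosaccharomyces, Tsuga, Vespa.

25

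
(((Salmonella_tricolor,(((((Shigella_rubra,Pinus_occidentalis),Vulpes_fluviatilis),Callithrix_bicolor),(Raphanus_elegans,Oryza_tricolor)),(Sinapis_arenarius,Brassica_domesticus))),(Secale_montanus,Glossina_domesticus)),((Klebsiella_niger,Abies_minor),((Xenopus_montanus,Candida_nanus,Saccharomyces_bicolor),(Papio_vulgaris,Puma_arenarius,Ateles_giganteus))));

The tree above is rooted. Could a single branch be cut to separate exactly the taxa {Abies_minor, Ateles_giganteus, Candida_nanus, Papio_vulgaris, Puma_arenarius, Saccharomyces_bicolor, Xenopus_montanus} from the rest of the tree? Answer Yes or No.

The MRCA of the listed taxa subtends ((Klebsiella_niger,Abies_minor),((Xenopus_montanus,Candida_nanus,Saccharomyces_bicolor),(Papio_vulgaris,Puma_arenarius,Ateles_giganteus))).
That clade also contains Klebsiella_niger, which is not in the proposed group, so the group is not monophyletic.

No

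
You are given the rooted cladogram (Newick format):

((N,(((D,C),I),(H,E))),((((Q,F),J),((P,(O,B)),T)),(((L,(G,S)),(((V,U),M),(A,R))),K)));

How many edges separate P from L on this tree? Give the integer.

8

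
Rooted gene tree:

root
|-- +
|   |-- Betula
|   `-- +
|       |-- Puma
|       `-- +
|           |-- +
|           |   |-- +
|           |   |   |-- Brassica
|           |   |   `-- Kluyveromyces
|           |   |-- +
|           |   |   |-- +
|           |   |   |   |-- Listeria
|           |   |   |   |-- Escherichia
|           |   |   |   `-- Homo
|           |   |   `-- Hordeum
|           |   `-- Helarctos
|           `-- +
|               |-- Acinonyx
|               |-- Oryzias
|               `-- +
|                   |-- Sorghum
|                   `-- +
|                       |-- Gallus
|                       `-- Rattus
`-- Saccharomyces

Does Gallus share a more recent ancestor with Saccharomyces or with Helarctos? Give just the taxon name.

The MRCA of Gallus and Helarctos subtends (((Brassica,Kluyveromyces),((Listeria,Escherichia,Homo),Hordeum),Helarctos),(Acinonyx,Oryzias,(Sorghum,(Gallus,Rattus)))) (12 taxa).
The MRCA of Gallus and Saccharomyces is the root, subtending the entire tree (15 taxa).
The first is nested inside the second, so Gallus shares a more recent common ancestor with Helarctos.

Helarctos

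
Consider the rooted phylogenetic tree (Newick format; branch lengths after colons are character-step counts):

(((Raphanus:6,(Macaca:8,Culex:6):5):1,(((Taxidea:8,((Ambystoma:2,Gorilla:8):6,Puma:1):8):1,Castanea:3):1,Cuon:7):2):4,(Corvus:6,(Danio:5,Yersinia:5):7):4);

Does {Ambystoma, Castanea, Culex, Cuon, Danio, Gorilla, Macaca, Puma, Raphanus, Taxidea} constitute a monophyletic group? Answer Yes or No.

No

The MRCA of the listed taxa is the root, so the smallest clade containing them is the whole tree.
That clade also contains Corvus, Yersinia, which are not in the proposed group, so the group is not monophyletic.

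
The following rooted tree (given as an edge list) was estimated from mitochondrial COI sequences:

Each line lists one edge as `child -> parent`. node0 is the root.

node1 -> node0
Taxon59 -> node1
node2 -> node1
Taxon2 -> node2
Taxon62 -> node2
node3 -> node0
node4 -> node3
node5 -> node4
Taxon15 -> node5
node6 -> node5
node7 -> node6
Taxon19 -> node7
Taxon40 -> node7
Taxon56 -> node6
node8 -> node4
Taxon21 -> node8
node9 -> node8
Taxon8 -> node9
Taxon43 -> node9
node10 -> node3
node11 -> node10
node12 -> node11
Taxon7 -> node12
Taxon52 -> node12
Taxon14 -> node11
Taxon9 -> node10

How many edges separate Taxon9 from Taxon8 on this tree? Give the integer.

6

The MRCA of Taxon9 and Taxon8 is the node subtending (((Taxon15,((Taxon19,Taxon40),Taxon56)),(Taxon21,(Taxon8,Taxon43))),(((Taxon7,Taxon52),Taxon14),Taxon9)).
From Taxon9 up to that node: 2 branches. From Taxon8 up to the same node: 4 branches. Total: 2 + 4 = 6.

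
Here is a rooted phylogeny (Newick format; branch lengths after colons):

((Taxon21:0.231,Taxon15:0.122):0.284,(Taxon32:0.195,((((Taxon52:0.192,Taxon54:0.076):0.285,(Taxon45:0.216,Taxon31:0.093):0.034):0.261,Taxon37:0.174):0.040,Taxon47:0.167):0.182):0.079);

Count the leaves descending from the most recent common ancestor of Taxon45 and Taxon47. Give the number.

6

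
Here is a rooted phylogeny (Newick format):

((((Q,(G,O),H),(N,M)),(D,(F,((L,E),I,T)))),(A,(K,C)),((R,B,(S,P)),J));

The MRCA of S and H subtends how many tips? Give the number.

20

The MRCA of S and H is the root, so the clade is the entire tree.
That clade contains 20 terminal taxa: A, B, C, D, E, F, G, H, I, J, K, L, M, N, O, P, Q, R, S, T.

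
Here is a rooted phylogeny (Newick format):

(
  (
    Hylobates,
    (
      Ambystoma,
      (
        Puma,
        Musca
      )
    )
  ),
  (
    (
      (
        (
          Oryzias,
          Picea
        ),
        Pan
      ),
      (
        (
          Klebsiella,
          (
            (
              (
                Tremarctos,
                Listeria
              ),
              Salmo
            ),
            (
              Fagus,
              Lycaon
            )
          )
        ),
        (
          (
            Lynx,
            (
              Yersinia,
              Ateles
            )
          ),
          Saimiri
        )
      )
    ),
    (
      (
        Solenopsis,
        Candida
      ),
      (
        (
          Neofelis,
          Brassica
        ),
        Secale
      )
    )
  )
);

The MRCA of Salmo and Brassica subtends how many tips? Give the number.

The MRCA of Salmo and Brassica is the node subtending ((((Oryzias,Picea),Pan),((Klebsiella,(((Tremarctos,Listeria),Salmo),(Fagus,Lycaon))),((Lynx,(Yersinia,Ateles)),Saimiri))),((Solenopsis,Candida),((Neofelis,Brassica),Secale))).
That clade contains 18 terminal taxa: Ateles, Brassica, Candida, Fagus, Klebsiella, Listeria, Lycaon, Lynx, Neofelis, Oryzias, Pan, Picea, Saimiri, Salmo, Secale, Solenopsis, Tremarctos, Yersinia.

18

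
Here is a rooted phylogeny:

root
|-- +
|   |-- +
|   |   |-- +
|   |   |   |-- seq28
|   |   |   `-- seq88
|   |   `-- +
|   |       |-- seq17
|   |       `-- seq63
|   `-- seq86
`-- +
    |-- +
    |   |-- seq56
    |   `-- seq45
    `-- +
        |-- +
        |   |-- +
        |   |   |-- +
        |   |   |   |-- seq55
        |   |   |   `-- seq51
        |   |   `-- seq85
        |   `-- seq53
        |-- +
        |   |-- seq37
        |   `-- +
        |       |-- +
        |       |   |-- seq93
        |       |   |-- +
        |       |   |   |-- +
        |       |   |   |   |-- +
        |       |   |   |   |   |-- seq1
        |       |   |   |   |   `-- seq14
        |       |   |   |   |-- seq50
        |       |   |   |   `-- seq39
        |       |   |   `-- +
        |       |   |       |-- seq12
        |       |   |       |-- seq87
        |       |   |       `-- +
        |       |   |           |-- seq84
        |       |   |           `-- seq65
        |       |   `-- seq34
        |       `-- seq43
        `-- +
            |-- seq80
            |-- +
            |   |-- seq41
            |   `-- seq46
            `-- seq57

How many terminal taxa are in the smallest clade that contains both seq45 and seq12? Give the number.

22

The MRCA of seq45 and seq12 is the node subtending ((seq56,seq45),((((seq55,seq51),seq85),seq53),(seq37,((seq93,(((seq1,seq14),seq50,seq39),(seq12,seq87,(seq84,seq65))),seq34),seq43)),(seq80,(seq41,seq46),seq57))).
That clade contains 22 terminal taxa: seq1, seq12, seq14, seq34, seq37, seq39, seq41, seq43, seq45, seq46, seq50, seq51, seq53, seq55, seq56, seq57, seq65, seq80, seq84, seq85, seq87, seq93.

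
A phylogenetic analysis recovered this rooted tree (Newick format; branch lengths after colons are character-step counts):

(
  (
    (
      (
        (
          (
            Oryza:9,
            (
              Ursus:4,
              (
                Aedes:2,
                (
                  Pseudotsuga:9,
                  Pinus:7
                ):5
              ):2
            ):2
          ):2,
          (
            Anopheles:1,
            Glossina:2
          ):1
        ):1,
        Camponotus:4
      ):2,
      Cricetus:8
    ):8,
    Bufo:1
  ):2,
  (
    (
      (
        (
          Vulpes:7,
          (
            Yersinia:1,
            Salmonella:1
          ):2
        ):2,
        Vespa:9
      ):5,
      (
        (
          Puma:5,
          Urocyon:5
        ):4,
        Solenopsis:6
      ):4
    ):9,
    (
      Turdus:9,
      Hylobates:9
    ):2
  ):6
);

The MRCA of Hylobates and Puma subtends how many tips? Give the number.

9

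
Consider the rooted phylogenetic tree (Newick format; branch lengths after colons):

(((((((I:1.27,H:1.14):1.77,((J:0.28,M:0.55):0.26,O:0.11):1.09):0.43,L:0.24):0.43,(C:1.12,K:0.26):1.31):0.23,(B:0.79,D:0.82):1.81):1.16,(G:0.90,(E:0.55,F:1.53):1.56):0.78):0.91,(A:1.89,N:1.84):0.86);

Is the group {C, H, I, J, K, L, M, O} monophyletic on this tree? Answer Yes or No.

Yes

The most recent common ancestor of these taxa subtends ((((I,H),((J,M),O)),L),(C,K)).
That clade has exactly 8 tips — every listed taxon and nothing else — so the group is monophyletic.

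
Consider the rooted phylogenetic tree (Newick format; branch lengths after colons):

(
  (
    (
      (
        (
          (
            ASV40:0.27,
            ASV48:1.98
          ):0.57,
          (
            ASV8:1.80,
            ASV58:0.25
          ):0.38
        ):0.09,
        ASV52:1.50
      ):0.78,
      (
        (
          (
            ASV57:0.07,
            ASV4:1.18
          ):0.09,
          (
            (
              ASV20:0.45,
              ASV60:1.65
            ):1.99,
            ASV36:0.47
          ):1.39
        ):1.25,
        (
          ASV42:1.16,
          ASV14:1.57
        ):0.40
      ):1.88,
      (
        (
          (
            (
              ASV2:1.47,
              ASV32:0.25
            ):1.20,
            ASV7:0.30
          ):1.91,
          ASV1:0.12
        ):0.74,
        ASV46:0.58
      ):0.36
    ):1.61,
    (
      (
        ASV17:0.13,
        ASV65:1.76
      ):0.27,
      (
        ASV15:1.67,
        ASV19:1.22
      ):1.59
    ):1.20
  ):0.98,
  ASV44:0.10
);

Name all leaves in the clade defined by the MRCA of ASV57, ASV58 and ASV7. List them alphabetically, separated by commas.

ASV1, ASV14, ASV2, ASV20, ASV32, ASV36, ASV4, ASV40, ASV42, ASV46, ASV48, ASV52, ASV57, ASV58, ASV60, ASV7, ASV8

Tracing ASV57: it sits inside (ASV57,ASV4).
Tracing ASV58: it sits inside (ASV8,ASV58).
Tracing ASV7: it sits inside ((ASV2,ASV32),ASV7).
The smallest clade enclosing all 3 is ((((ASV40,ASV48),(ASV8,ASV58)),ASV52),(((ASV57,ASV4),((ASV20,ASV60),ASV36)),(ASV42,ASV14)),((((ASV2,ASV32),ASV7),ASV1),ASV46)); the answer is its 17 terminal taxa in alphabetical order.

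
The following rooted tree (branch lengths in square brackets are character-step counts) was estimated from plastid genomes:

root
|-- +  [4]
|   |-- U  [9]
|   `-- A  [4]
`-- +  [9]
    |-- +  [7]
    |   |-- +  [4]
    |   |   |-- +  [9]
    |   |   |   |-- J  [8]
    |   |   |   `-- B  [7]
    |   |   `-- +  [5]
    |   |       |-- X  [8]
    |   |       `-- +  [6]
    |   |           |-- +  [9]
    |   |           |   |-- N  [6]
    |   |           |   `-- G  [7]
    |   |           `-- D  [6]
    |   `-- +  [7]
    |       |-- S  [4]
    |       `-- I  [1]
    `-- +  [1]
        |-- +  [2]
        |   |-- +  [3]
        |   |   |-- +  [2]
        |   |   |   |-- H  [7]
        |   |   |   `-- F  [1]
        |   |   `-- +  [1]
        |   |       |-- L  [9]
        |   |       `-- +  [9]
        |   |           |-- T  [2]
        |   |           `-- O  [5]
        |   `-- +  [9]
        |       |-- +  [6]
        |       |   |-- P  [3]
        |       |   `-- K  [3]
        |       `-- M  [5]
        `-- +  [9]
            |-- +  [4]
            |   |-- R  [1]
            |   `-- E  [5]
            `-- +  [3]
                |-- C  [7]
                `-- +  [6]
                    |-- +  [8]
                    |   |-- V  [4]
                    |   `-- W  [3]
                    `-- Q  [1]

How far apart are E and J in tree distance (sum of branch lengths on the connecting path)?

47

The path runs E → … → MRCA → … → J; the MRCA is the node subtending ((((J,B),(X,((N,G),D))),(S,I)),((((H,F),(L,(T,O))),((P,K),M)),((R,E),(C,((V,W),Q))))).
Branch lengths along that path: 5 + 4 + 9 + 1 + 7 + 4 + 9 + 8 = 47.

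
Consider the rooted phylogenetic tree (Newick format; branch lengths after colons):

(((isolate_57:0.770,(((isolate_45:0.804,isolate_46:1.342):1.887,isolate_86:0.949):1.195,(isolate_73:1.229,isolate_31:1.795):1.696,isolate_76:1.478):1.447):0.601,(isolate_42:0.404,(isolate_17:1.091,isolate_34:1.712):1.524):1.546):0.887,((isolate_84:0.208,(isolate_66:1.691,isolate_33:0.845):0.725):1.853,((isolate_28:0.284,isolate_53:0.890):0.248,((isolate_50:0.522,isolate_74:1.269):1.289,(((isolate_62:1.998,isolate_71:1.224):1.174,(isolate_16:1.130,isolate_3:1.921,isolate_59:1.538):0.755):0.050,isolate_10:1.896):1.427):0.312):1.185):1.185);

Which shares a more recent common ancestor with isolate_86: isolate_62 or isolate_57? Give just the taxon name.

isolate_57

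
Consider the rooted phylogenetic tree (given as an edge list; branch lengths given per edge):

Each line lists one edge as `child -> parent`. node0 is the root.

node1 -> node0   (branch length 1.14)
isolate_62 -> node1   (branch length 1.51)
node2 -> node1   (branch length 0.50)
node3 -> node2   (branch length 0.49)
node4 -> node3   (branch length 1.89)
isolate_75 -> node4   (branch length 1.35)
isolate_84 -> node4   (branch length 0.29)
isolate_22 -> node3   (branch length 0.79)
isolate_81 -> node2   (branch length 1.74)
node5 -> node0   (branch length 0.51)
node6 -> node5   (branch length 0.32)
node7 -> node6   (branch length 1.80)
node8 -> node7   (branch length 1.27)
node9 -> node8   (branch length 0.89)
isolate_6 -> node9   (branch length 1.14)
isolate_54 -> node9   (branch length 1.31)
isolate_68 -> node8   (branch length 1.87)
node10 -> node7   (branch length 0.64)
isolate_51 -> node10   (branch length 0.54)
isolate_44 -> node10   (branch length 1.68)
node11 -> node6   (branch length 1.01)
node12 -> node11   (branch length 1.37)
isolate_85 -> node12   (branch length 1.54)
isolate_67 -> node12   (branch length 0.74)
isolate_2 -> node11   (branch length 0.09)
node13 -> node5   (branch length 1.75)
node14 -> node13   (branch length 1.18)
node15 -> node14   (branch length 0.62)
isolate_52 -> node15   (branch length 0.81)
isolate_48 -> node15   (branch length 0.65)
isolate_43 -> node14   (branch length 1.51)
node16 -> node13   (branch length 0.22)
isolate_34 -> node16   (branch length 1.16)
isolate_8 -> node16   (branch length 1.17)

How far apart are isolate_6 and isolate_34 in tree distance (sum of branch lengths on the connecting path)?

The path runs isolate_6 → … → MRCA → … → isolate_34; the MRCA is the node subtending (((((isolate_6,isolate_54),isolate_68),(isolate_51,isolate_44)),((isolate_85,isolate_67),isolate_2)),(((isolate_52,isolate_48),isolate_43),(isolate_34,isolate_8))).
Branch lengths along that path: 1.14 + 0.89 + 1.27 + 1.80 + 0.32 + 1.75 + 0.22 + 1.16 = 8.55.

8.55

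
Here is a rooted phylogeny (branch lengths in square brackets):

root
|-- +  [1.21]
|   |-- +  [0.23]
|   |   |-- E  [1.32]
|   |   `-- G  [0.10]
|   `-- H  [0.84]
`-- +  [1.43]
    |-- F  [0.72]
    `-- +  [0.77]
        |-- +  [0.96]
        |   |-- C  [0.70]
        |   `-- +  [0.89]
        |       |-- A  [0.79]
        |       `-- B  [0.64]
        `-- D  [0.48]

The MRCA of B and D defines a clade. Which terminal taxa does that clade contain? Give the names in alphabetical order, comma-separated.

A, B, C, D

Tracing B: it sits inside (A,B).
Tracing D: it sits inside ((C,(A,B)),D).
The smallest clade enclosing both is ((C,(A,B)),D); the answer is its 4 terminal taxa in alphabetical order.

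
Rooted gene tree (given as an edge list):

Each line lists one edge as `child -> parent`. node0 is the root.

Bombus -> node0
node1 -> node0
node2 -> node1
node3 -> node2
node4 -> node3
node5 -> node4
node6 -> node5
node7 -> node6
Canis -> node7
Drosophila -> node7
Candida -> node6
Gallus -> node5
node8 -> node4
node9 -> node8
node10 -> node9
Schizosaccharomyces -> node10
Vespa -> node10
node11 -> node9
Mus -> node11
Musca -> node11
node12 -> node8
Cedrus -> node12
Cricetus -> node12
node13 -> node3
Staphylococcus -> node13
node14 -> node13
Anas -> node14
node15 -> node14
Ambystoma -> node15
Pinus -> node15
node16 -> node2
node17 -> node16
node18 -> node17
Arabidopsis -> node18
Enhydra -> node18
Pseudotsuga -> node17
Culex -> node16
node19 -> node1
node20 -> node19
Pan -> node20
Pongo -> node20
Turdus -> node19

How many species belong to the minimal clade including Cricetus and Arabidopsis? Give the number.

18

The MRCA of Cricetus and Arabidopsis is the node subtending ((((((Canis,Drosophila),Candida),Gallus),(((Schizosaccharomyces,Vespa),(Mus,Musca)),(Cedrus,Cricetus))),(Staphylococcus,(Anas,(Ambystoma,Pinus)))),(((Arabidopsis,Enhydra),Pseudotsuga),Culex)).
That clade contains 18 terminal taxa: Ambystoma, Anas, Arabidopsis, Candida, Canis, Cedrus, Cricetus, Culex, Drosophila, Enhydra, Gallus, Mus, Musca, Pinus, Pseudotsuga, Schizosaccharomyces, Staphylococcus, Vespa.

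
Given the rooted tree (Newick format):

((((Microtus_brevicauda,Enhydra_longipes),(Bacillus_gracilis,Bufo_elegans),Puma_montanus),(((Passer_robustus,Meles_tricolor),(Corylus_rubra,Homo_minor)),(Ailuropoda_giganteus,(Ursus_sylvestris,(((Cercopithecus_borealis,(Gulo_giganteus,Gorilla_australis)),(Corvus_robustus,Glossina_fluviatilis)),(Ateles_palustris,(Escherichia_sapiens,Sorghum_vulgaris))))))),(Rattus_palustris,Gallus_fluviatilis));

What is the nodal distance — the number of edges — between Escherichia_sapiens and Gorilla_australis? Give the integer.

7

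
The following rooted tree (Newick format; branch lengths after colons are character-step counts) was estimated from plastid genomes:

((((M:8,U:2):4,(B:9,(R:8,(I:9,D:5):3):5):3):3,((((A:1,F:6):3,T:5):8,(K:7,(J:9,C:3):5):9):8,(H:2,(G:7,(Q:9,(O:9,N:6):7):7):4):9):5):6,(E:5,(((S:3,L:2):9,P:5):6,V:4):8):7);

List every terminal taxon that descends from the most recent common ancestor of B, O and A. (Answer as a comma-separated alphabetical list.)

A, B, C, D, F, G, H, I, J, K, M, N, O, Q, R, T, U

Tracing B: it sits inside (B,(R,(I,D))).
Tracing O: it sits inside (O,N).
Tracing A: it sits inside (A,F).
The smallest clade enclosing all 3 is (((M,U),(B,(R,(I,D)))),((((A,F),T),(K,(J,C))),(H,(G,(Q,(O,N)))))); the answer is its 17 terminal taxa in alphabetical order.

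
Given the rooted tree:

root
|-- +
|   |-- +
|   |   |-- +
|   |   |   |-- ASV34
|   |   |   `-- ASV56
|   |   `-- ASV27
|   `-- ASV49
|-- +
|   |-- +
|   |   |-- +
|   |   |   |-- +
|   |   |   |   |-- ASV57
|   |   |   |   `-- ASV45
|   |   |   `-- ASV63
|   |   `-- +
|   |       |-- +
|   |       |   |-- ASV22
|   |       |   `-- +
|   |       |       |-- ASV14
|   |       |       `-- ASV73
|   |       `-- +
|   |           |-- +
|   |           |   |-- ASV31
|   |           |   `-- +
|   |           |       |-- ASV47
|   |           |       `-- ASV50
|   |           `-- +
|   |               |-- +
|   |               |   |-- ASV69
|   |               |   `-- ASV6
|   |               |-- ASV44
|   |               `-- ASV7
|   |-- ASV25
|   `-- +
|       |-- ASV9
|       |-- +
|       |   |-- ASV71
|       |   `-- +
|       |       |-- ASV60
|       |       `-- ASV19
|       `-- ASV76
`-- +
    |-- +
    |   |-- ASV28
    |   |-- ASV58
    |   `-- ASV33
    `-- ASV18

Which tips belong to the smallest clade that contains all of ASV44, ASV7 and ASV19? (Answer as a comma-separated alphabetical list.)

ASV14, ASV19, ASV22, ASV25, ASV31, ASV44, ASV45, ASV47, ASV50, ASV57, ASV6, ASV60, ASV63, ASV69, ASV7, ASV71, ASV73, ASV76, ASV9

Tracing ASV44: it sits inside ((ASV69,ASV6),ASV44,ASV7).
Tracing ASV7: it sits inside ((ASV69,ASV6),ASV44,ASV7).
Tracing ASV19: it sits inside (ASV60,ASV19).
The smallest clade enclosing all 3 is ((((ASV57,ASV45),ASV63),((ASV22,(ASV14,ASV73)),((ASV31,(ASV47,ASV50)),((ASV69,ASV6),ASV44,ASV7)))),ASV25,(ASV9,(ASV71,(ASV60,ASV19)),ASV76)); the answer is its 19 terminal taxa in alphabetical order.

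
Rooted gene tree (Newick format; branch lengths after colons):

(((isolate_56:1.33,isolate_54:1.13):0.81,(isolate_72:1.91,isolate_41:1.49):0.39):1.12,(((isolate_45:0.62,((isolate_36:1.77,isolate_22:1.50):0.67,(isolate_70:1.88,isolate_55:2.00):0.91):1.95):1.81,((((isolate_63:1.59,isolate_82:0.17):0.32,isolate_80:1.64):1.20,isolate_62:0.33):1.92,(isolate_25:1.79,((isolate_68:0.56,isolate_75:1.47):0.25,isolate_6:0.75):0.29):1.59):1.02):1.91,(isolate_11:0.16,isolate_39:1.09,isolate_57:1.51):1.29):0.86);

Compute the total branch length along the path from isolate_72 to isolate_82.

10.82

The path runs isolate_72 → … → MRCA → … → isolate_82; the MRCA is the root of the tree.
Branch lengths along that path: 1.91 + 0.39 + 1.12 + 0.86 + 1.91 + 1.02 + 1.92 + 1.20 + 0.32 + 0.17 = 10.82.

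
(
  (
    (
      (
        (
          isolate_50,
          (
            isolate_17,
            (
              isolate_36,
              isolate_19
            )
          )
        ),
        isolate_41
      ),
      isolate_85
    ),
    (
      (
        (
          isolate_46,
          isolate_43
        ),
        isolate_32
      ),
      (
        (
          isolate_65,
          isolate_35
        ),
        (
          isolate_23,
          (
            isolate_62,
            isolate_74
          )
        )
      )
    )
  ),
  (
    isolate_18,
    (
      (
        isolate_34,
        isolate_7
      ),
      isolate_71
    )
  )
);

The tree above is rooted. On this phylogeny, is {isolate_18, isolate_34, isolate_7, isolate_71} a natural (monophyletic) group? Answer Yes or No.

Yes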